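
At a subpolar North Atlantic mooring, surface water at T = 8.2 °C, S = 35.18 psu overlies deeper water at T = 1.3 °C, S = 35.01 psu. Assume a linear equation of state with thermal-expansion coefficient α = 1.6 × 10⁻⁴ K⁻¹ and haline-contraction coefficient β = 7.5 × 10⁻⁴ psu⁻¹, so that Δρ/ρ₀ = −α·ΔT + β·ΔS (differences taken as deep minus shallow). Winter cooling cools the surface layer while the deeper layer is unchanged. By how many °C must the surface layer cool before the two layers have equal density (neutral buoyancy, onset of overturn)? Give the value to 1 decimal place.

Neutral buoyancy requires Δρ = 0, i.e. −α(T_deep − T_surf′) + β(S_deep − S_surf) = 0.
T_surf′ = T_deep − (β/α)·ΔS = 1.3 − (7.5 × 10⁻⁴/1.6 × 10⁻⁴)·(-0.17) = 2.097 °C.
Cooling required: 8.2 − (2.097) = 6.103 °C.

6.1 °C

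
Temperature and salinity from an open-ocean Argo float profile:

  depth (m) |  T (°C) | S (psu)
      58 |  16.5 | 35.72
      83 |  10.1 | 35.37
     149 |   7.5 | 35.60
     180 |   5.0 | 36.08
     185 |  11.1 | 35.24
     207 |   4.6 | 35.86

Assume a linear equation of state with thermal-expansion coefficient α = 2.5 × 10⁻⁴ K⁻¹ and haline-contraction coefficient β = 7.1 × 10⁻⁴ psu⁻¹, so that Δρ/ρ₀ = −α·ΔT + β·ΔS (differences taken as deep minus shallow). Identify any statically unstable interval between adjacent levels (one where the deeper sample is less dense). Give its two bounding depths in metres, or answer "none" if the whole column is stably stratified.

Evaluate Δρ/ρ₀ = −αΔT + βΔS across each adjacent pair:
  58–83 m: −αΔT+βΔS = −(2.5 × 10⁻⁴)(-6.4)+(7.1 × 10⁻⁴)(-0.35) = 1.4 × 10⁻³ → stable
  83–149 m: −αΔT+βΔS = −(2.5 × 10⁻⁴)(-2.6)+(7.1 × 10⁻⁴)(+0.23) = 8.1 × 10⁻⁴ → stable
  149–180 m: −αΔT+βΔS = −(2.5 × 10⁻⁴)(-2.5)+(7.1 × 10⁻⁴)(+0.48) = 9.7 × 10⁻⁴ → stable
  180–185 m: −αΔT+βΔS = −(2.5 × 10⁻⁴)(+6.1)+(7.1 × 10⁻⁴)(-0.84) = -2.1 × 10⁻³ → UNSTABLE
  185–207 m: −αΔT+βΔS = −(2.5 × 10⁻⁴)(-6.5)+(7.1 × 10⁻⁴)(+0.62) = 2.1 × 10⁻³ → stable
The 180–185 m interval has Δρ < 0: lighter water underlies denser water.

180–185 m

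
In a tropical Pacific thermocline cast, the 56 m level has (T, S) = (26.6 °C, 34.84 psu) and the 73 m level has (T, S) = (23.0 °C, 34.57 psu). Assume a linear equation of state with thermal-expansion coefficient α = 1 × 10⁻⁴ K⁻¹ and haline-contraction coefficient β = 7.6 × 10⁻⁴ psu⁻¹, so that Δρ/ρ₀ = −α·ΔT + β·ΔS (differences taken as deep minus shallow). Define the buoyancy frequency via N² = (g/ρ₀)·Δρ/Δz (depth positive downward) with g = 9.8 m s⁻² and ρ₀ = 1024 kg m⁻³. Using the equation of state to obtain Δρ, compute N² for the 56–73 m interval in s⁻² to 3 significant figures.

ΔT = -3.6 K, ΔS = -0.27 psu (deep − shallow).
Δρ/ρ₀ = −αΔT + βΔS = 3.60 × 10⁻⁴ − 2.052 × 10⁻⁴ = 1.548 × 10⁻⁴, so Δρ ≈ 0.1585 kg m⁻³.
N² = (g/ρ₀)·Δρ/Δz = g·(Δρ/ρ₀)/Δz = 9.8 × 1.548 × 10⁻⁴ / 17 = 8.9238 × 10⁻⁵ s⁻² ≈ 8.92 × 10⁻⁵ s⁻².

8.92 × 10⁻⁵ s⁻²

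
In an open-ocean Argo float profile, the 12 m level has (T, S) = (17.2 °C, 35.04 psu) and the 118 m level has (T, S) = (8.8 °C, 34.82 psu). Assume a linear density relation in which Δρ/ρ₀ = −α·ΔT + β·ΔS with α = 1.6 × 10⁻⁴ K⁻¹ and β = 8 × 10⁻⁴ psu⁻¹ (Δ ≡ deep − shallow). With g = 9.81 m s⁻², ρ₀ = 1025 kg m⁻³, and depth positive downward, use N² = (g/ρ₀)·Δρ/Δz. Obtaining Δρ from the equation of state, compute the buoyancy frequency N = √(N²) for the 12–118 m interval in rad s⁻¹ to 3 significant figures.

0.0104 rad s⁻¹

ΔT = -8.4 K, ΔS = -0.22 psu (deep − shallow).
Δρ/ρ₀ = −αΔT + βΔS = 1.344 × 10⁻³ − 1.76 × 10⁻⁴ = 1.168 × 10⁻³, so Δρ ≈ 1.197 kg m⁻³.
N² = (g/ρ₀)·Δρ/Δz = g·(Δρ/ρ₀)/Δz = 9.81 × 1.168 × 10⁻³ / 106 = 1.0810 × 10⁻⁴ s⁻².
N = √(1.0810 × 10⁻⁴) = 0.010397 rad s⁻¹ ≈ 0.0104 rad s⁻¹.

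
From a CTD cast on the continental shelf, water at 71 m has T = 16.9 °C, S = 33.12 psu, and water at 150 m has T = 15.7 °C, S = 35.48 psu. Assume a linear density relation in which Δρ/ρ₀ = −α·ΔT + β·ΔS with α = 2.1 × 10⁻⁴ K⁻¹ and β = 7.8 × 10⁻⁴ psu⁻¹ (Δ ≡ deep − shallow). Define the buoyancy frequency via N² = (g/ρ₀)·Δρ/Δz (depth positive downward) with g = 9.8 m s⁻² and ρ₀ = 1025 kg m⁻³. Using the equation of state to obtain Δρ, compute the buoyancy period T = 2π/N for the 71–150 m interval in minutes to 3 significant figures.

ΔT = -1.2 K, ΔS = +2.36 psu (deep − shallow).
Δρ/ρ₀ = −αΔT + βΔS = 2.52 × 10⁻⁴ + 1.8408 × 10⁻³ = 2.0928 × 10⁻³, so Δρ ≈ 2.145 kg m⁻³.
N² = (g/ρ₀)·Δρ/Δz = g·(Δρ/ρ₀)/Δz = 9.8 × 2.0928 × 10⁻³ / 79 = 2.5961 × 10⁻⁴ s⁻².
N = √(2.5961 × 10⁻⁴) = 0.016112 rad s⁻¹ → T = 2π/N = 389.97 s = 6.4995 min ≈ 6.50 min.

6.50 min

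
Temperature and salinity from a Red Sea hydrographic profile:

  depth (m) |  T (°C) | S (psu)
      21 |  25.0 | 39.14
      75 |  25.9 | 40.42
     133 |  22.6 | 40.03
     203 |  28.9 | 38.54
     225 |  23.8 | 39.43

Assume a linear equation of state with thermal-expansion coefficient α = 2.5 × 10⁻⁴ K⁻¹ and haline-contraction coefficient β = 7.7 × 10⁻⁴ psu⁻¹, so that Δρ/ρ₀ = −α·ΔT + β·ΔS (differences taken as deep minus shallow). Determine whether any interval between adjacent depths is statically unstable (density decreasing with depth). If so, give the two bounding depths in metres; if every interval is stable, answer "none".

133–203 m

Evaluate Δρ/ρ₀ = −αΔT + βΔS across each adjacent pair:
  21–75 m: −αΔT+βΔS = −(2.5 × 10⁻⁴)(+0.9)+(7.7 × 10⁻⁴)(+1.28) = 7.6 × 10⁻⁴ → stable
  75–133 m: −αΔT+βΔS = −(2.5 × 10⁻⁴)(-3.3)+(7.7 × 10⁻⁴)(-0.39) = 5.2 × 10⁻⁴ → stable
  133–203 m: −αΔT+βΔS = −(2.5 × 10⁻⁴)(+6.3)+(7.7 × 10⁻⁴)(-1.49) = -2.7 × 10⁻³ → UNSTABLE
  203–225 m: −αΔT+βΔS = −(2.5 × 10⁻⁴)(-5.1)+(7.7 × 10⁻⁴)(+0.89) = 2.0 × 10⁻³ → stable
The 133–203 m interval has Δρ < 0: lighter water underlies denser water.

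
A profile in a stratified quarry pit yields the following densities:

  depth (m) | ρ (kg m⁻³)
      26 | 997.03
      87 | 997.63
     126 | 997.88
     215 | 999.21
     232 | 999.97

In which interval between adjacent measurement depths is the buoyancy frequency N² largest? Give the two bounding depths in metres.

215–232 m

Compute the density gradient over each adjacent pair:
  26–87 m: Δρ/Δz = 0.60/61 = 9.8 × 10⁻³ kg m⁻⁴
  87–126 m: Δρ/Δz = 0.25/39 = 6.4 × 10⁻³ kg m⁻⁴
  126–215 m: Δρ/Δz = 1.33/89 = 0.015 kg m⁻⁴
  215–232 m: Δρ/Δz = 0.76/17 = 0.045 kg m⁻⁴
The largest gradient is in the 215–232 m interval — the pycnocline.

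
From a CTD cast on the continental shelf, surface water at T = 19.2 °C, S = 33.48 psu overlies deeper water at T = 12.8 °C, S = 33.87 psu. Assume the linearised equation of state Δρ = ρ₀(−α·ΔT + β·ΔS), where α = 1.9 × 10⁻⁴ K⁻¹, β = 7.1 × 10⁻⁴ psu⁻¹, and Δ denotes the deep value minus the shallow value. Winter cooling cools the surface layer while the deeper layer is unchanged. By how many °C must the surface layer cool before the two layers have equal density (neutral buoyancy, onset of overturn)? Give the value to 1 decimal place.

7.9 °C

Neutral buoyancy requires Δρ = 0, i.e. −α(T_deep − T_surf′) + β(S_deep − S_surf) = 0.
T_surf′ = T_deep − (β/α)·ΔS = 12.8 − (7.1 × 10⁻⁴/1.9 × 10⁻⁴)·(+0.39) = 11.343 °C.
Cooling required: 19.2 − (11.343) = 7.857 °C.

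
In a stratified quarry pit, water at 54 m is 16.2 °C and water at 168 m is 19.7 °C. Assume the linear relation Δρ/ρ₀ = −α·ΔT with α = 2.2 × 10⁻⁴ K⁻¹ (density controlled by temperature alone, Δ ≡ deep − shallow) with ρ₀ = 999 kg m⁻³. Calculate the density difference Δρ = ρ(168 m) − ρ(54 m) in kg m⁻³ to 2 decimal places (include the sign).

ΔT = +3.5 K, Δρ/ρ₀ = −αΔT = -7.70 × 10⁻⁴.
Δρ = 999 × (-7.70 × 10⁻⁴) = -0.77 kg m⁻³.
Negative Δρ: lighter below, statically unstable.

-0.77 kg m⁻³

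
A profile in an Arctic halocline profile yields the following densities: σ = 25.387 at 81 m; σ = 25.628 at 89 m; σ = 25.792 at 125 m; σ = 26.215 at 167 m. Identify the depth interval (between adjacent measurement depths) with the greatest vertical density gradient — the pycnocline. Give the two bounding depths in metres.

81–89 m

Compute the density gradient over each adjacent pair:
  81–89 m: Δρ/Δz = 0.241/8 = 0.030 kg m⁻⁴
  89–125 m: Δρ/Δz = 0.164/36 = 4.6 × 10⁻³ kg m⁻⁴
  125–167 m: Δρ/Δz = 0.423/42 = 0.010 kg m⁻⁴
The largest gradient is in the 81–89 m interval — the pycnocline.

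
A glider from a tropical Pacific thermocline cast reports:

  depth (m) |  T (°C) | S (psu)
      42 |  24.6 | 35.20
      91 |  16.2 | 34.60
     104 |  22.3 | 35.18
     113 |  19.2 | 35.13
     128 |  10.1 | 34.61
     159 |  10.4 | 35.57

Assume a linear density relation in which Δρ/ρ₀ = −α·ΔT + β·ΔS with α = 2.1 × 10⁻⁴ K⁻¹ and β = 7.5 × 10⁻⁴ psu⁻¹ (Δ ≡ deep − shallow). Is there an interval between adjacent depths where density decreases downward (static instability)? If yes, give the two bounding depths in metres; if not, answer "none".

Evaluate Δρ/ρ₀ = −αΔT + βΔS across each adjacent pair:
  42–91 m: −αΔT+βΔS = −(2.1 × 10⁻⁴)(-8.4)+(7.5 × 10⁻⁴)(-0.60) = 1.3 × 10⁻³ → stable
  91–104 m: −αΔT+βΔS = −(2.1 × 10⁻⁴)(+6.1)+(7.5 × 10⁻⁴)(+0.58) = -8.5 × 10⁻⁴ → UNSTABLE
  104–113 m: −αΔT+βΔS = −(2.1 × 10⁻⁴)(-3.1)+(7.5 × 10⁻⁴)(-0.05) = 6.1 × 10⁻⁴ → stable
  113–128 m: −αΔT+βΔS = −(2.1 × 10⁻⁴)(-9.1)+(7.5 × 10⁻⁴)(-0.52) = 1.5 × 10⁻³ → stable
  128–159 m: −αΔT+βΔS = −(2.1 × 10⁻⁴)(+0.3)+(7.5 × 10⁻⁴)(+0.96) = 6.6 × 10⁻⁴ → stable
The 91–104 m interval has Δρ < 0: lighter water underlies denser water.

91–104 m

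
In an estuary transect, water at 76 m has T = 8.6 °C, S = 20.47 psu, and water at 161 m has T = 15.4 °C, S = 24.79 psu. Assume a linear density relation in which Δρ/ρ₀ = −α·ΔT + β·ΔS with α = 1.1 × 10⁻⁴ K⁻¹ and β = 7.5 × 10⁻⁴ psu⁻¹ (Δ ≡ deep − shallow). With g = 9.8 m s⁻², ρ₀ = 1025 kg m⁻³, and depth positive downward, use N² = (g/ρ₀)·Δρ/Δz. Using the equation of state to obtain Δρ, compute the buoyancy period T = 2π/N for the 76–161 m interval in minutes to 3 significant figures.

ΔT = +6.8 K, ΔS = +4.32 psu (deep − shallow).
Δρ/ρ₀ = −αΔT + βΔS = -7.48 × 10⁻⁴ + 3.24 × 10⁻³ = 2.492 × 10⁻³, so Δρ ≈ 2.554 kg m⁻³.
N² = (g/ρ₀)·Δρ/Δz = g·(Δρ/ρ₀)/Δz = 9.8 × 2.492 × 10⁻³ / 85 = 2.8731 × 10⁻⁴ s⁻².
N = √(2.8731 × 10⁻⁴) = 0.016950 rad s⁻¹ → T = 2π/N = 370.69 s = 6.1782 min ≈ 6.18 min.

6.18 min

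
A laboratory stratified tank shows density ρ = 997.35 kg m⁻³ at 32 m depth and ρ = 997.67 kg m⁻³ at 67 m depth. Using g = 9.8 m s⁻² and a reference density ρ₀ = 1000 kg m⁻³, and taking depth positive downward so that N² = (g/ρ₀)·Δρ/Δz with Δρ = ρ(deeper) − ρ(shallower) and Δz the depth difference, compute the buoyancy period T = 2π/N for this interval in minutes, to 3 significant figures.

Δρ = 997.67 − 997.35 = 0.32 kg m⁻³ over Δz = 67 − 32 = 35 m.
N² = (9.8/1000) × (0.32/35) = 8.9600 × 10⁻⁵ s⁻².
N = √(8.9600 × 10⁻⁵) = 9.4657 × 10⁻³ rad s⁻¹, so T = 2π/N = 663.78 s = 11.063 min ≈ 11.1 min.

11.1 min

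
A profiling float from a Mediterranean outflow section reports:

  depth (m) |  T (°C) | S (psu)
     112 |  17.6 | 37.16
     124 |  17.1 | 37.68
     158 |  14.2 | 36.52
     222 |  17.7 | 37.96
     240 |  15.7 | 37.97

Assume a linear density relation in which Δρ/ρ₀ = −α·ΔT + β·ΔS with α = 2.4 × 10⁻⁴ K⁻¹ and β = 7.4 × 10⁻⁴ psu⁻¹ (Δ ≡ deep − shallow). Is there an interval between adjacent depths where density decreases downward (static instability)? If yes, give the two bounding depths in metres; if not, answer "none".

124–158 m

Evaluate Δρ/ρ₀ = −αΔT + βΔS across each adjacent pair:
  112–124 m: −αΔT+βΔS = −(2.4 × 10⁻⁴)(-0.5)+(7.4 × 10⁻⁴)(+0.52) = 5.0 × 10⁻⁴ → stable
  124–158 m: −αΔT+βΔS = −(2.4 × 10⁻⁴)(-2.9)+(7.4 × 10⁻⁴)(-1.16) = -1.6 × 10⁻⁴ → UNSTABLE
  158–222 m: −αΔT+βΔS = −(2.4 × 10⁻⁴)(+3.5)+(7.4 × 10⁻⁴)(+1.44) = 2.3 × 10⁻⁴ → stable
  222–240 m: −αΔT+βΔS = −(2.4 × 10⁻⁴)(-2.0)+(7.4 × 10⁻⁴)(+0.01) = 4.9 × 10⁻⁴ → stable
The 124–158 m interval has Δρ < 0: lighter water underlies denser water.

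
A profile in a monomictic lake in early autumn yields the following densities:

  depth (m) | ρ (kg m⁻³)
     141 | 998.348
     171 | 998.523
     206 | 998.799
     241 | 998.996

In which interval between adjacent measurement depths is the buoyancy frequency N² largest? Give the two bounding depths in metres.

Compute the density gradient over each adjacent pair:
  141–171 m: Δρ/Δz = 0.175/30 = 5.8 × 10⁻³ kg m⁻⁴
  171–206 m: Δρ/Δz = 0.276/35 = 7.9 × 10⁻³ kg m⁻⁴
  206–241 m: Δρ/Δz = 0.197/35 = 5.6 × 10⁻³ kg m⁻⁴
The largest gradient is in the 171–206 m interval — the pycnocline.

171–206 m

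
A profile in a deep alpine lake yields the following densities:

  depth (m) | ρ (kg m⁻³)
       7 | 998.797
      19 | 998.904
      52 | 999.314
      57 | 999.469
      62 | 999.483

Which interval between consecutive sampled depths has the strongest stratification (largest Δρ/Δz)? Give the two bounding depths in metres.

52–57 m

Compute the density gradient over each adjacent pair:
  7–19 m: Δρ/Δz = 0.107/12 = 8.9 × 10⁻³ kg m⁻⁴
  19–52 m: Δρ/Δz = 0.410/33 = 0.012 kg m⁻⁴
  52–57 m: Δρ/Δz = 0.155/5 = 0.031 kg m⁻⁴
  57–62 m: Δρ/Δz = 0.014/5 = 2.8 × 10⁻³ kg m⁻⁴
The largest gradient is in the 52–57 m interval — the pycnocline.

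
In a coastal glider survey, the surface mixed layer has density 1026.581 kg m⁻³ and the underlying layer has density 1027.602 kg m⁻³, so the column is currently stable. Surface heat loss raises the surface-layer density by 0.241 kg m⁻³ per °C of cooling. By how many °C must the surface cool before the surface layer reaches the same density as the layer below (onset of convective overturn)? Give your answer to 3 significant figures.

Density deficit of the surface layer: 1027.602 − 1026.581 = 1.021 kg m⁻³.
Required change = 1.021 / 0.241 = 4.24 °C.

4.24 °C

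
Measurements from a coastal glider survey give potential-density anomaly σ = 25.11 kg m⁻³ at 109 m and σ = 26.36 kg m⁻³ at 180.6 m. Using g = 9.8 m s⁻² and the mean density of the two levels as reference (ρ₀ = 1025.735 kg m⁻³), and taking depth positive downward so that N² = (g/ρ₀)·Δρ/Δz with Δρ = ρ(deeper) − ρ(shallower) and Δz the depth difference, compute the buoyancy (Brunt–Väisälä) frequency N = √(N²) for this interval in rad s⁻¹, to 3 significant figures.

Δρ = 1026.36 − 1025.11 = 1.25 kg m⁻³ over Δz = 180.6 − 109 = 71.6 m.
N² = (9.8/1025.735) × (1.25/71.6) = 1.6680 × 10⁻⁴ s⁻².
N = √(1.6680 × 10⁻⁴) = 0.012915 rad s⁻¹ ≈ 0.0129 rad s⁻¹.
A positive N² confirms static stability across the interval.

0.0129 rad s⁻¹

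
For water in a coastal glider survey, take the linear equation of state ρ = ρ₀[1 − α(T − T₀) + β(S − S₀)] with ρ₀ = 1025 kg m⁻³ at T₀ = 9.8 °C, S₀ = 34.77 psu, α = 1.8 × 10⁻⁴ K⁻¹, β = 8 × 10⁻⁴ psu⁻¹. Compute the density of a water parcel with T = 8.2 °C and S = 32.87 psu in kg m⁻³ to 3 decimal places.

T − T₀ = -1.6 K, S − S₀ = -1.90 psu.
Bracket = 1 − α·(-1.6) + β·(-1.90) = 1 + (-1.232 × 10⁻³) = 0.9987680.
ρ = 1025 × 0.9987680 = 1023.737 kg m⁻³.

1023.737 kg m⁻³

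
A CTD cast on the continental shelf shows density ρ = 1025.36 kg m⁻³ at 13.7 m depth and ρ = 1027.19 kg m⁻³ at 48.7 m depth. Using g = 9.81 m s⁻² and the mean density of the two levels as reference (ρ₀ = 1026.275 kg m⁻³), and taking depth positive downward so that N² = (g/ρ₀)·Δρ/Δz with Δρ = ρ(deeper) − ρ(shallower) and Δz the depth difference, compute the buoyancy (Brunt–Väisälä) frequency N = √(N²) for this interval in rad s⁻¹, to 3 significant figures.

0.0224 rad s⁻¹

Δρ = 1027.19 − 1025.36 = 1.83 kg m⁻³ over Δz = 48.7 − 13.7 = 35 m.
N² = (9.81/1026.275) × (1.83/35) = 4.9979 × 10⁻⁴ s⁻².
N = √(4.9979 × 10⁻⁴) = 0.022356 rad s⁻¹ ≈ 0.0224 rad s⁻¹.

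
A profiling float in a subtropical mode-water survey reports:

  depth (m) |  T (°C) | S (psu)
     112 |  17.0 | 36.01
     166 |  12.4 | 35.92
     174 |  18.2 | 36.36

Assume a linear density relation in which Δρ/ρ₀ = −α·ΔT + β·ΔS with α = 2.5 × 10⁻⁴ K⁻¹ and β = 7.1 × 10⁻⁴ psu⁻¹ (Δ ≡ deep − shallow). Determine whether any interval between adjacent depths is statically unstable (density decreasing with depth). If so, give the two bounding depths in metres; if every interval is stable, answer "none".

Evaluate Δρ/ρ₀ = −αΔT + βΔS across each adjacent pair:
  112–166 m: −αΔT+βΔS = −(2.5 × 10⁻⁴)(-4.6)+(7.1 × 10⁻⁴)(-0.09) = 1.1 × 10⁻³ → stable
  166–174 m: −αΔT+βΔS = −(2.5 × 10⁻⁴)(+5.8)+(7.1 × 10⁻⁴)(+0.44) = -1.1 × 10⁻³ → UNSTABLE
The 166–174 m interval has Δρ < 0: lighter water underlies denser water.

166–174 m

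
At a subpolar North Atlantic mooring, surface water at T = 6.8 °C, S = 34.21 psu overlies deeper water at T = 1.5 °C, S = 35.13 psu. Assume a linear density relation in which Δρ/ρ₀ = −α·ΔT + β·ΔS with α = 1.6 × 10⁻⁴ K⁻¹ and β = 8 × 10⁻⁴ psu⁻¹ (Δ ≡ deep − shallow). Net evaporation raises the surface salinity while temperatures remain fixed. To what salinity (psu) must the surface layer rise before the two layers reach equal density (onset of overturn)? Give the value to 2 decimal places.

36.19 psu

Neutral buoyancy requires −α(T_deep − T_surf) + β(S_deep − S_surf′) = 0.
S_surf′ = S_deep − (α/β)·ΔT = 35.13 − (1.6 × 10⁻⁴/8 × 10⁻⁴)·(-5.3) = 36.1900 psu.
Increase required: 36.1900 − 34.21 = 1.9800 psu.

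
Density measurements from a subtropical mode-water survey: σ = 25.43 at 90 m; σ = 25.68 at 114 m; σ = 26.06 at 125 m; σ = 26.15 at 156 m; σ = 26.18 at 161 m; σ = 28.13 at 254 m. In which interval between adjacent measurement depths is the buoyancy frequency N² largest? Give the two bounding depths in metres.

114–125 m

Compute the density gradient over each adjacent pair:
  90–114 m: Δρ/Δz = 0.25/24 = 0.010 kg m⁻⁴
  114–125 m: Δρ/Δz = 0.38/11 = 0.035 kg m⁻⁴
  125–156 m: Δρ/Δz = 0.09/31 = 2.9 × 10⁻³ kg m⁻⁴
  156–161 m: Δρ/Δz = 0.03/5 = 6.0 × 10⁻³ kg m⁻⁴
  161–254 m: Δρ/Δz = 1.95/93 = 0.021 kg m⁻⁴
The largest gradient is in the 114–125 m interval — the pycnocline.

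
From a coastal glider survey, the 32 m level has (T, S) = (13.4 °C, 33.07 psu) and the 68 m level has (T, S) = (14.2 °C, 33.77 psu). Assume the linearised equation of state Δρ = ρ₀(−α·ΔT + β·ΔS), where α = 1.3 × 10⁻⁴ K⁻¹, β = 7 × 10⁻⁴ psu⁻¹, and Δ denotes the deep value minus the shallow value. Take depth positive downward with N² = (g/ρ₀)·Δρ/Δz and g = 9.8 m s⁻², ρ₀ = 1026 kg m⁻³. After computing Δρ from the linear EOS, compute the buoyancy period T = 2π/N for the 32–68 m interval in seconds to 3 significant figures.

613 s

ΔT = +0.8 K, ΔS = +0.70 psu (deep − shallow).
Δρ/ρ₀ = −αΔT + βΔS = -1.04 × 10⁻⁴ + 4.90 × 10⁻⁴ = 3.86 × 10⁻⁴, so Δρ ≈ 0.3960 kg m⁻³.
N² = (g/ρ₀)·Δρ/Δz = g·(Δρ/ρ₀)/Δz = 9.8 × 3.86 × 10⁻⁴ / 36 = 1.0508 × 10⁻⁴ s⁻².
N = √(1.0508 × 10⁻⁴) = 0.010251 rad s⁻¹ → T = 2π/N = 612.93 s ≈ 613 s.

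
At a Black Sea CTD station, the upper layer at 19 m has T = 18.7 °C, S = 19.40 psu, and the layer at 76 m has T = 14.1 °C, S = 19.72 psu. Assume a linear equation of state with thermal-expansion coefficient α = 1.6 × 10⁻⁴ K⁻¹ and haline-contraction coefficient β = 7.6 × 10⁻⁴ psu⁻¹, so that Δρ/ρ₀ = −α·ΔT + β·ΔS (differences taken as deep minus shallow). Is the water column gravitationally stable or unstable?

ΔT = 14.1 − 18.7 = -4.6 K and ΔS = 19.72 − 19.40 = +0.32 psu (deep − shallow).
−αΔT = 7.36 × 10⁻⁴; βΔS = 2.432 × 10⁻⁴; sum Δρ/ρ₀ = 9.792 × 10⁻⁴.
Δρ/ρ₀ > 0, so Δρ > 0: deeper water is denser → statically stable.

stable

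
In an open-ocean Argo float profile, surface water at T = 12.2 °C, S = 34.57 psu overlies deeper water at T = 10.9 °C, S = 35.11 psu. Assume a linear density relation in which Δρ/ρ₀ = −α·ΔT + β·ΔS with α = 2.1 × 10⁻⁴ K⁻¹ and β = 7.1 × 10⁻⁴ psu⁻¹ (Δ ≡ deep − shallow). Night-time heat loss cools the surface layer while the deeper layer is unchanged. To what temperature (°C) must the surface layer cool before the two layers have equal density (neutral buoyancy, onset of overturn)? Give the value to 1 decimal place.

9.1 °C

Neutral buoyancy requires Δρ = 0, i.e. −α(T_deep − T_surf′) + β(S_deep − S_surf) = 0.
T_surf′ = T_deep − (β/α)·ΔS = 10.9 − (7.1 × 10⁻⁴/2.1 × 10⁻⁴)·(+0.54) = 9.074 °C.
Cooling required: 12.2 − (9.074) = 3.126 °C.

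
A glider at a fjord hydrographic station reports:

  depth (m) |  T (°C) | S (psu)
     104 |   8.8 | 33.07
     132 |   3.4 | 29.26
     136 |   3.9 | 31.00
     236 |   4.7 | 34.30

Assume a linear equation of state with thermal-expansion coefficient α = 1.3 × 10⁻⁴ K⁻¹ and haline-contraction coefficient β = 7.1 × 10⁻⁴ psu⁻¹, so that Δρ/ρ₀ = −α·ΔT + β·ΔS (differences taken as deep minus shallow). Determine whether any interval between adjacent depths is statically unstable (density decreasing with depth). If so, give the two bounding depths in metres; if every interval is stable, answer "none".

104–132 m

Evaluate Δρ/ρ₀ = −αΔT + βΔS across each adjacent pair:
  104–132 m: −αΔT+βΔS = −(1.3 × 10⁻⁴)(-5.4)+(7.1 × 10⁻⁴)(-3.81) = -2.0 × 10⁻³ → UNSTABLE
  132–136 m: −αΔT+βΔS = −(1.3 × 10⁻⁴)(+0.5)+(7.1 × 10⁻⁴)(+1.74) = 1.2 × 10⁻³ → stable
  136–236 m: −αΔT+βΔS = −(1.3 × 10⁻⁴)(+0.8)+(7.1 × 10⁻⁴)(+3.30) = 2.2 × 10⁻³ → stable
The 104–132 m interval has Δρ < 0: lighter water underlies denser water.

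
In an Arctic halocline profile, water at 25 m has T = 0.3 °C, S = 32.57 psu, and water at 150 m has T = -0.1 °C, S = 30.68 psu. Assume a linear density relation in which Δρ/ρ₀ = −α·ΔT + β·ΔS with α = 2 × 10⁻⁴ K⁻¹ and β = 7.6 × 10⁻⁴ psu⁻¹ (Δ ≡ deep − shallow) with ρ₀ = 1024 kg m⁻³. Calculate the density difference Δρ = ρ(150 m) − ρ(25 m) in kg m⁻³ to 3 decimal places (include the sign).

ΔT = -0.4 K, ΔS = -1.89 psu (deep − shallow).
Δρ/ρ₀ = −(2 × 10⁻⁴)(-0.4) + (7.6 × 10⁻⁴)(-1.89) = -1.3564 × 10⁻³.
Δρ = 1024 × (-1.3564 × 10⁻³) = -1.389 kg m⁻³.
Negative Δρ: lighter below, statically unstable.

-1.389 kg m⁻³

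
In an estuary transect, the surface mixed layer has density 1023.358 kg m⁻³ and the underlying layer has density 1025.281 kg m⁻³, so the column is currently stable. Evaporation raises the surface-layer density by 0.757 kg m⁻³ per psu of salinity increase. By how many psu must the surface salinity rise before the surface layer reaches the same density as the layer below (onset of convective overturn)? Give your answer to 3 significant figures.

2.54 psu

Density deficit of the surface layer: 1025.281 − 1023.358 = 1.923 kg m⁻³.
Required change = 1.923 / 0.757 = 2.54 psu.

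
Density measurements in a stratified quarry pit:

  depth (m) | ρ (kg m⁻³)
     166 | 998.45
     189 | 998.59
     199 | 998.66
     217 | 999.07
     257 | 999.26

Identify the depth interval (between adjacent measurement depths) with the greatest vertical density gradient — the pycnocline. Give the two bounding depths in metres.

199–217 m

Compute the density gradient over each adjacent pair:
  166–189 m: Δρ/Δz = 0.14/23 = 6.1 × 10⁻³ kg m⁻⁴
  189–199 m: Δρ/Δz = 0.07/10 = 7.0 × 10⁻³ kg m⁻⁴
  199–217 m: Δρ/Δz = 0.41/18 = 0.023 kg m⁻⁴
  217–257 m: Δρ/Δz = 0.19/40 = 4.7 × 10⁻³ kg m⁻⁴
The largest gradient is in the 199–217 m interval — the pycnocline.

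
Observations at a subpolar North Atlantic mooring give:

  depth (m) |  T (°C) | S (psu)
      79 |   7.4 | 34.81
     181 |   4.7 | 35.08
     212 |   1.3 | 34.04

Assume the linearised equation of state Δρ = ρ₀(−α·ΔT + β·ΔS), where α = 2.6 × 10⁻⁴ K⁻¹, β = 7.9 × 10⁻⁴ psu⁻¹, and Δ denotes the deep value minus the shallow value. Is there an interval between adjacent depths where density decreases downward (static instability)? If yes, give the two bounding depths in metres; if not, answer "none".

none

Evaluate Δρ/ρ₀ = −αΔT + βΔS across each adjacent pair:
  79–181 m: −αΔT+βΔS = −(2.6 × 10⁻⁴)(-2.7)+(7.9 × 10⁻⁴)(+0.27) = 9.2 × 10⁻⁴ → stable
  181–212 m: −αΔT+βΔS = −(2.6 × 10⁻⁴)(-3.4)+(7.9 × 10⁻⁴)(-1.04) = 6.2 × 10⁻⁵ → stable
Every interval has Δρ > 0: the column is stably stratified throughout.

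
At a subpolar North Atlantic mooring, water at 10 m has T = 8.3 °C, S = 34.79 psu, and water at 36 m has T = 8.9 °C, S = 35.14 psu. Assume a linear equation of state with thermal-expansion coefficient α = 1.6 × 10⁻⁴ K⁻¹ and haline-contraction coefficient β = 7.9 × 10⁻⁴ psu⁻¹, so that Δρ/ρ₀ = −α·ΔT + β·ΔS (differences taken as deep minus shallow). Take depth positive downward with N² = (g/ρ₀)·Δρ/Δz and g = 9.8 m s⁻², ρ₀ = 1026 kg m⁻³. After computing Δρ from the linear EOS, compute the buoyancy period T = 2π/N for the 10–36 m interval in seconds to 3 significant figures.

ΔT = +0.6 K, ΔS = +0.35 psu (deep − shallow).
Δρ/ρ₀ = −αΔT + βΔS = -9.60 × 10⁻⁵ + 2.765 × 10⁻⁴ = 1.805 × 10⁻⁴, so Δρ ≈ 0.1852 kg m⁻³.
N² = (g/ρ₀)·Δρ/Δz = g·(Δρ/ρ₀)/Δz = 9.8 × 1.805 × 10⁻⁴ / 26 = 6.8035 × 10⁻⁵ s⁻².
N = √(6.8035 × 10⁻⁵) = 8.2483 × 10⁻³ rad s⁻¹ → T = 2π/N = 761.76 s ≈ 762 s.

762 s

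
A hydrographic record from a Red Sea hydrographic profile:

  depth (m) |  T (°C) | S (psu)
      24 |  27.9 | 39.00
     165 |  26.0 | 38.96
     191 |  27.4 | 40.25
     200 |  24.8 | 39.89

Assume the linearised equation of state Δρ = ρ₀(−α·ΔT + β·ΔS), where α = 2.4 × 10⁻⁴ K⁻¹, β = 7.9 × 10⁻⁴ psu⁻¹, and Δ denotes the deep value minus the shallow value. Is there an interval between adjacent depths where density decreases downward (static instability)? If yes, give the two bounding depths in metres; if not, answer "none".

Evaluate Δρ/ρ₀ = −αΔT + βΔS across each adjacent pair:
  24–165 m: −αΔT+βΔS = −(2.4 × 10⁻⁴)(-1.9)+(7.9 × 10⁻⁴)(-0.04) = 4.2 × 10⁻⁴ → stable
  165–191 m: −αΔT+βΔS = −(2.4 × 10⁻⁴)(+1.4)+(7.9 × 10⁻⁴)(+1.29) = 6.8 × 10⁻⁴ → stable
  191–200 m: −αΔT+βΔS = −(2.4 × 10⁻⁴)(-2.6)+(7.9 × 10⁻⁴)(-0.36) = 3.4 × 10⁻⁴ → stable
Every interval has Δρ > 0: the column is stably stratified throughout.

none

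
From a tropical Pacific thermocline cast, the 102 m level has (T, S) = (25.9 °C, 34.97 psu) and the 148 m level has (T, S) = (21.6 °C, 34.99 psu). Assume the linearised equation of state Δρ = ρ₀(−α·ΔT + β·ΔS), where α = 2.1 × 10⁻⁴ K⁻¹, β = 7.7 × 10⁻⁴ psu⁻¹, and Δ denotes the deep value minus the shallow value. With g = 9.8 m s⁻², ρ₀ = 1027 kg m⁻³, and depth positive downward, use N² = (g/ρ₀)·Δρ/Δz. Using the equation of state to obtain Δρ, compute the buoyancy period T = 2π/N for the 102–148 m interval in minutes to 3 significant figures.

ΔT = -4.3 K, ΔS = +0.02 psu (deep − shallow).
Δρ/ρ₀ = −αΔT + βΔS = 9.03 × 10⁻⁴ + 1.54 × 10⁻⁵ = 9.184 × 10⁻⁴, so Δρ ≈ 0.9432 kg m⁻³.
N² = (g/ρ₀)·Δρ/Δz = g·(Δρ/ρ₀)/Δz = 9.8 × 9.184 × 10⁻⁴ / 46 = 1.9566 × 10⁻⁴ s⁻².
N = √(1.9566 × 10⁻⁴) = 0.013988 rad s⁻¹ → T = 2π/N = 449.18 s = 7.4863 min ≈ 7.49 min.

7.49 min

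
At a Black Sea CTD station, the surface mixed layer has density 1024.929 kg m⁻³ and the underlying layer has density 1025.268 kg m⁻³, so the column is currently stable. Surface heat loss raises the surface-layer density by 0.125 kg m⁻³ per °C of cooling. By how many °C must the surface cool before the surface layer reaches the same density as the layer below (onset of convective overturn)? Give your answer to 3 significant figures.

2.71 °C

Density deficit of the surface layer: 1025.268 − 1024.929 = 0.339 kg m⁻³.
Required change = 0.339 / 0.125 = 2.71 °C.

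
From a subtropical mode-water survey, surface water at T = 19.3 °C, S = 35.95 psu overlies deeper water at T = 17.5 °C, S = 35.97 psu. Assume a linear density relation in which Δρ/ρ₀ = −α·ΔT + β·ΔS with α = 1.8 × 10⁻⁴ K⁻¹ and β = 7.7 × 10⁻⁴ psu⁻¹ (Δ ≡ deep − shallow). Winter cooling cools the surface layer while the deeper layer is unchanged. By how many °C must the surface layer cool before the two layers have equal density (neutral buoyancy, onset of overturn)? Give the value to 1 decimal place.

Neutral buoyancy requires Δρ = 0, i.e. −α(T_deep − T_surf′) + β(S_deep − S_surf) = 0.
T_surf′ = T_deep − (β/α)·ΔS = 17.5 − (7.7 × 10⁻⁴/1.8 × 10⁻⁴)·(+0.02) = 17.414 °C.
Cooling required: 19.3 − (17.414) = 1.886 °C.

1.9 °C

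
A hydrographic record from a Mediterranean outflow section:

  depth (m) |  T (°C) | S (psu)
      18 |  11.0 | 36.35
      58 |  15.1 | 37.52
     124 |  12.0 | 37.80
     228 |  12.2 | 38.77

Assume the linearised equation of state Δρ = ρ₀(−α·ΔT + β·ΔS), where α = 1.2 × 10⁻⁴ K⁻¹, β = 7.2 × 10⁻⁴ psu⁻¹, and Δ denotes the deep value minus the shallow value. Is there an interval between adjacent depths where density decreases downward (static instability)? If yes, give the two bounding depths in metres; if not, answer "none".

Evaluate Δρ/ρ₀ = −αΔT + βΔS across each adjacent pair:
  18–58 m: −αΔT+βΔS = −(1.2 × 10⁻⁴)(+4.1)+(7.2 × 10⁻⁴)(+1.17) = 3.5 × 10⁻⁴ → stable
  58–124 m: −αΔT+βΔS = −(1.2 × 10⁻⁴)(-3.1)+(7.2 × 10⁻⁴)(+0.28) = 5.7 × 10⁻⁴ → stable
  124–228 m: −αΔT+βΔS = −(1.2 × 10⁻⁴)(+0.2)+(7.2 × 10⁻⁴)(+0.97) = 6.7 × 10⁻⁴ → stable
Every interval has Δρ > 0: the column is stably stratified throughout.

none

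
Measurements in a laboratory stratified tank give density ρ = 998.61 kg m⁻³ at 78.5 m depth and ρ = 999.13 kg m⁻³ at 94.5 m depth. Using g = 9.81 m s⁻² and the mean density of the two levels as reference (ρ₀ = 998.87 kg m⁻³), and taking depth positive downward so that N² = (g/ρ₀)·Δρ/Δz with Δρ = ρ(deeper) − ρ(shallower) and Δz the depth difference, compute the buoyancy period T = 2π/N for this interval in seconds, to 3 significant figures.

Δρ = 999.13 − 998.61 = 0.52 kg m⁻³ over Δz = 94.5 − 78.5 = 16 m.
N² = (9.81/998.87) × (0.52/16) = 3.1919 × 10⁻⁴ s⁻².
N = √(3.1919 × 10⁻⁴) = 0.017866 rad s⁻¹, so T = 2π/N = 351.68 s ≈ 352 s.
A positive N² confirms static stability across the interval.

352 s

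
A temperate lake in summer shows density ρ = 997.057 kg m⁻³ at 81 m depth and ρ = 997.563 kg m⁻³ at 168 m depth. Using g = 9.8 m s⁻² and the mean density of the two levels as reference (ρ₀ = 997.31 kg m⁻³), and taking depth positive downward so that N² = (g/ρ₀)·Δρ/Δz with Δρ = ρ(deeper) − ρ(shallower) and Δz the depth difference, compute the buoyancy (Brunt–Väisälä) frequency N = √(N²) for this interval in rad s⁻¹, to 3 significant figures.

7.56 × 10⁻³ rad s⁻¹

Δρ = 997.563 − 997.057 = 0.506 kg m⁻³ over Δz = 168 − 81 = 87 m.
N² = (9.8/997.31) × (0.506/87) = 5.7151 × 10⁻⁵ s⁻².
N = √(5.7151 × 10⁻⁵) = 7.5598 × 10⁻³ rad s⁻¹ ≈ 7.56 × 10⁻³ rad s⁻¹.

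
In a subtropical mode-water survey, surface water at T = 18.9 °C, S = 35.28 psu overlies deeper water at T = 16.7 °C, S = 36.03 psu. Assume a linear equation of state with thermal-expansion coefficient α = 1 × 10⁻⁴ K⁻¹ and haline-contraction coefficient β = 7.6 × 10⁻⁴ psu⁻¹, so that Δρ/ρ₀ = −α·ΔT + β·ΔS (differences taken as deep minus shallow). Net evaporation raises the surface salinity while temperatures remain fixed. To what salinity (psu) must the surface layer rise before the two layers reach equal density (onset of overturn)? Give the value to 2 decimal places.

36.32 psu

Neutral buoyancy requires −α(T_deep − T_surf) + β(S_deep − S_surf′) = 0.
S_surf′ = S_deep − (α/β)·ΔT = 36.03 − (1 × 10⁻⁴/7.6 × 10⁻⁴)·(-2.2) = 36.3195 psu.
Increase required: 36.3195 − 35.28 = 1.0395 psu.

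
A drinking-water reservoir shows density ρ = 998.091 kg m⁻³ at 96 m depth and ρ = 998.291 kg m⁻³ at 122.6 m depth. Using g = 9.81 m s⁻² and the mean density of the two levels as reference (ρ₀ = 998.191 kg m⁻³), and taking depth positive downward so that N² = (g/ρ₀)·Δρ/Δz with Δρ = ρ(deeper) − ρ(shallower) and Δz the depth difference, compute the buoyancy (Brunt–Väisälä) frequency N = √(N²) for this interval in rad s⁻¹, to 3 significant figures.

8.60 × 10⁻³ rad s⁻¹

Δρ = 998.291 − 998.091 = 0.200 kg m⁻³ over Δz = 122.6 − 96 = 26.6 m.
N² = (9.81/998.191) × (0.200/26.6) = 7.3893 × 10⁻⁵ s⁻².
N = √(7.3893 × 10⁻⁵) = 8.5961 × 10⁻³ rad s⁻¹ ≈ 8.60 × 10⁻³ rad s⁻¹.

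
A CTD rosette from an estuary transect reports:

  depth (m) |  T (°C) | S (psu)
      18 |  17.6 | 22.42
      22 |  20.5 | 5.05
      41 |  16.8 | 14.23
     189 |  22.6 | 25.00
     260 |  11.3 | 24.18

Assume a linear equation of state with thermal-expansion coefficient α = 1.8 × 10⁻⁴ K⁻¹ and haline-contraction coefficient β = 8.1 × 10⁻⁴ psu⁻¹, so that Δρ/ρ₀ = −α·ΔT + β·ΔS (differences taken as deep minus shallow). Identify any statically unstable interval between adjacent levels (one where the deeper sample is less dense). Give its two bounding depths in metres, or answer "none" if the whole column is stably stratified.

Evaluate Δρ/ρ₀ = −αΔT + βΔS across each adjacent pair:
  18–22 m: −αΔT+βΔS = −(1.8 × 10⁻⁴)(+2.9)+(8.1 × 10⁻⁴)(-17.37) = -0.015 → UNSTABLE
  22–41 m: −αΔT+βΔS = −(1.8 × 10⁻⁴)(-3.7)+(8.1 × 10⁻⁴)(+9.18) = 8.1 × 10⁻³ → stable
  41–189 m: −αΔT+βΔS = −(1.8 × 10⁻⁴)(+5.8)+(8.1 × 10⁻⁴)(+10.77) = 7.7 × 10⁻³ → stable
  189–260 m: −αΔT+βΔS = −(1.8 × 10⁻⁴)(-11.3)+(8.1 × 10⁻⁴)(-0.82) = 1.4 × 10⁻³ → stable
The 18–22 m interval has Δρ < 0: lighter water underlies denser water.

18–22 m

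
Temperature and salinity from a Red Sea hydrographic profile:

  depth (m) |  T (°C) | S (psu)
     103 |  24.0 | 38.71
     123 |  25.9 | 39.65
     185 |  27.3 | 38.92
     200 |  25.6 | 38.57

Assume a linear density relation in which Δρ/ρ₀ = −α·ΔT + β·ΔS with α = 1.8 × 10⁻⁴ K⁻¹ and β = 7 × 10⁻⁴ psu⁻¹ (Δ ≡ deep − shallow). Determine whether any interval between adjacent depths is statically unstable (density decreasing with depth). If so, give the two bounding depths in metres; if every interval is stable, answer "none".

123–185 m

Evaluate Δρ/ρ₀ = −αΔT + βΔS across each adjacent pair:
  103–123 m: −αΔT+βΔS = −(1.8 × 10⁻⁴)(+1.9)+(7 × 10⁻⁴)(+0.94) = 3.2 × 10⁻⁴ → stable
  123–185 m: −αΔT+βΔS = −(1.8 × 10⁻⁴)(+1.4)+(7 × 10⁻⁴)(-0.73) = -7.6 × 10⁻⁴ → UNSTABLE
  185–200 m: −αΔT+βΔS = −(1.8 × 10⁻⁴)(-1.7)+(7 × 10⁻⁴)(-0.35) = 6.1 × 10⁻⁵ → stable
The 123–185 m interval has Δρ < 0: lighter water underlies denser water.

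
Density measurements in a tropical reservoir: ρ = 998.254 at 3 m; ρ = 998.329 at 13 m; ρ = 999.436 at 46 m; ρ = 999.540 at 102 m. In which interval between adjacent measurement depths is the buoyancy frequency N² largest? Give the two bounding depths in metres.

Compute the density gradient over each adjacent pair:
  3–13 m: Δρ/Δz = 0.075/10 = 7.5 × 10⁻³ kg m⁻⁴
  13–46 m: Δρ/Δz = 1.107/33 = 0.034 kg m⁻⁴
  46–102 m: Δρ/Δz = 0.104/56 = 1.9 × 10⁻³ kg m⁻⁴
The largest gradient is in the 13–46 m interval — the pycnocline.

13–46 m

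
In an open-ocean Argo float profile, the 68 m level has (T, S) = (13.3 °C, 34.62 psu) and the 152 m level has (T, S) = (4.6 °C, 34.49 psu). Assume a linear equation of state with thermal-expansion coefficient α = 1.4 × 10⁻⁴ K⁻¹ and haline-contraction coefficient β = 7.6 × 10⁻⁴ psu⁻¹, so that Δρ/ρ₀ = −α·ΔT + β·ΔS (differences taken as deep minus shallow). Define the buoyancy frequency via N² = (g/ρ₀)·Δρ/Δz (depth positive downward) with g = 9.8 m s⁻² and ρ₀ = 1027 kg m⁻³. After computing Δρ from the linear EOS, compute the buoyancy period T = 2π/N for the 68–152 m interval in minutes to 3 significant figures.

9.16 min

ΔT = -8.7 K, ΔS = -0.13 psu (deep − shallow).
Δρ/ρ₀ = −αΔT + βΔS = 1.218 × 10⁻³ − 9.88 × 10⁻⁵ = 1.1192 × 10⁻³, so Δρ ≈ 1.149 kg m⁻³.
N² = (g/ρ₀)·Δρ/Δz = g·(Δρ/ρ₀)/Δz = 9.8 × 1.1192 × 10⁻³ / 84 = 1.3057 × 10⁻⁴ s⁻².
N = √(1.3057 × 10⁻⁴) = 0.011427 rad s⁻¹ → T = 2π/N = 549.85 s = 9.1642 min ≈ 9.16 min.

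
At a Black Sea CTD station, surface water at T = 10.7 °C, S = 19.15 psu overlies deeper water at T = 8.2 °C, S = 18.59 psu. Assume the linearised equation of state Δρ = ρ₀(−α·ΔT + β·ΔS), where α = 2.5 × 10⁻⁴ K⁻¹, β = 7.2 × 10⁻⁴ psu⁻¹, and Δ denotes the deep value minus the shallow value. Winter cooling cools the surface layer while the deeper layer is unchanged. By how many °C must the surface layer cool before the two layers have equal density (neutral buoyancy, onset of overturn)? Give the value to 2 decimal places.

0.89 °C

Neutral buoyancy requires Δρ = 0, i.e. −α(T_deep − T_surf′) + β(S_deep − S_surf) = 0.
T_surf′ = T_deep − (β/α)·ΔS = 8.2 − (7.2 × 10⁻⁴/2.5 × 10⁻⁴)·(-0.56) = 9.8128 °C.
Cooling required: 10.7 − (9.8128) = 0.8872 °C.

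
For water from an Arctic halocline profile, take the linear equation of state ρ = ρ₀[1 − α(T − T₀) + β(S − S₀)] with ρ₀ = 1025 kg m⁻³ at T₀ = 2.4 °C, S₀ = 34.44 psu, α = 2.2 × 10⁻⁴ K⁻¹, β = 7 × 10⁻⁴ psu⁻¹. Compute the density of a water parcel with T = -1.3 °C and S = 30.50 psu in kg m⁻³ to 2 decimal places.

1023.01 kg m⁻³

T − T₀ = -3.7 K, S − S₀ = -3.94 psu.
Bracket = 1 − α·(-3.7) + β·(-3.94) = 1 + (-1.944 × 10⁻³) = 0.9980560.
ρ = 1025 × 0.9980560 = 1023.01 kg m⁻³.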